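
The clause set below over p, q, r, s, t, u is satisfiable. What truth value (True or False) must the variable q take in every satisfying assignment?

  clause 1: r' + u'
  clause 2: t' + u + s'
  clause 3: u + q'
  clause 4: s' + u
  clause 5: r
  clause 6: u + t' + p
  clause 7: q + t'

False

Suppose q = 1.
Unit clause (u) forces u = 1.
Unit clause (r') forces r = 0.
Now (r) is unsatisfied and unit — conflict.
So every satisfying assignment has q = False.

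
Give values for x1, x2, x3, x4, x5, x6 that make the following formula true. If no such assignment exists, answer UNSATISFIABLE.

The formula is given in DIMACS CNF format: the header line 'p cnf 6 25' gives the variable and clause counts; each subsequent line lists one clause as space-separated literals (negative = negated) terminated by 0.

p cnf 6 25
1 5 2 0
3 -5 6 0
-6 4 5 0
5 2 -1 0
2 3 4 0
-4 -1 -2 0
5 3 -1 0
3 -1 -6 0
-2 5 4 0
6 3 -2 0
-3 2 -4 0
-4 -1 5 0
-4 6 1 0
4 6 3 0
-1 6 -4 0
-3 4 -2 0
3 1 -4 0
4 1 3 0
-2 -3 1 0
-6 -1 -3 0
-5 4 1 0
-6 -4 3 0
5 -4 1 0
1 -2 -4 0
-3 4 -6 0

x1=True,  x2=False,  x3=True,  x4=False,  x5=True,  x6=False

Try x1 = True.
Try x5 = True.
Try x3 = True.
(¬x6) alone gives x6 = False.
(¬x4) alone gives x4 = False.
(¬x2) alone gives x2 = False.
All clauses are satisfied.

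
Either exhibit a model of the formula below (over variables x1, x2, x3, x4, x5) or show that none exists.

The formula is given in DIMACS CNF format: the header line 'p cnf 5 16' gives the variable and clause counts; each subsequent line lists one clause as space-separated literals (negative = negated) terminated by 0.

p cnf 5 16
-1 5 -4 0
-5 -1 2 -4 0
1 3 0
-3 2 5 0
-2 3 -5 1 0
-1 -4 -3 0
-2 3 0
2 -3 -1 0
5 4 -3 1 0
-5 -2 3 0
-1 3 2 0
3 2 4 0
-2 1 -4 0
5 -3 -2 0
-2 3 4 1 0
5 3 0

x1 ↦ False, x2 ↦ False, x3 ↦ True, x4 ↦ True, x5 ↦ True

Branch on x1: set x1 = False.
The clause (x3) is unit, so x3 = True.
Branch on x2: set x2 = False.
The clause (x5) is unit, so x5 = True.
No clause remains; x4 is free.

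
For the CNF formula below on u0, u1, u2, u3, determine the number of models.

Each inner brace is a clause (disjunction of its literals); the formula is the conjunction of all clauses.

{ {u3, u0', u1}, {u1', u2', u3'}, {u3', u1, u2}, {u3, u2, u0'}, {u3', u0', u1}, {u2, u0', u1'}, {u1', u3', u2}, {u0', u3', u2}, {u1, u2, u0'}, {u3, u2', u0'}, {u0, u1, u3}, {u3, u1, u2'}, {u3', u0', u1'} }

3

There are 2^4 = 16 truth assignments over (u0, u1, u2, u3).
Check each against the 13 clauses (columns in the order u0, u1, u2, u3):
  F F F F  ✗ fails (u0 + u1 + u3)
  F F F T  ✗ fails (u3' + u1 + u2)
  F F T F  ✗ fails (u0 + u1 + u3)
  F F T T  ✓ satisfies all
  F T F F  ✓ satisfies all
  F T F T  ✗ fails (u1' + u3' + u2)
  F T T F  ✓ satisfies all
  F T T T  ✗ fails (u1' + u2' + u3')
  T F F F  ✗ fails (u3 + u0' + u1)
  T F F T  ✗ fails (u3' + u1 + u2)
  T F T F  ✗ fails (u3 + u0' + u1)
  T F T T  ✗ fails (u3' + u0' + u1)
  T T F F  ✗ fails (u3 + u2 + u0')
  T T F T  ✗ fails (u2 + u0' + u1')
  T T T F  ✗ fails (u3 + u2' + u0')
  T T T T  ✗ fails (u1' + u2' + u3')
3 of the 16 rows are models.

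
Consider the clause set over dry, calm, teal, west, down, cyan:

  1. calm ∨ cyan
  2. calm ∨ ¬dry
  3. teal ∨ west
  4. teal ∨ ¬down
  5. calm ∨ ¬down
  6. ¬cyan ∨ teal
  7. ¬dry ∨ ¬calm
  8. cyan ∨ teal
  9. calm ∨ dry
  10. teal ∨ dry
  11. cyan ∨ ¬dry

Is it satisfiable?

Yes, satisfiable

Suppose calm = True.
(¬dry) alone gives dry = False.
(teal) alone gives teal = True.
Every clause is now satisfied; west, down, cyan are unconstrained.
A satisfying assignment: dry: False, calm: True, teal: True, west: False, down: False, cyan: True.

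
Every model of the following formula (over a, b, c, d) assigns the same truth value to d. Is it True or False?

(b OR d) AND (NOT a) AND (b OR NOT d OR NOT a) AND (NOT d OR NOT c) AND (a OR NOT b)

True

Suppose d = false.
From the singleton clause (b), b = true.
From the singleton clause (NOT a), a = false.
Now (a) is unsatisfied and unit — conflict.
So every satisfying assignment has d = True.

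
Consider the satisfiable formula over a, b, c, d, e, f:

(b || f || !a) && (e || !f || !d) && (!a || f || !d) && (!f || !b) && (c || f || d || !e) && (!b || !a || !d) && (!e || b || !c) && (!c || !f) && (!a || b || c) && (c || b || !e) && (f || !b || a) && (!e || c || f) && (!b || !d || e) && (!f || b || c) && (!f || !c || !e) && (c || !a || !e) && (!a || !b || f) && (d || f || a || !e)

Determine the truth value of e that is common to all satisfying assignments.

Suppose e = true.
Suppose f = false.
The clause (c) is unit, so c = true.
The clause (b) is unit, so b = true.
The clause (a) is unit, so a = true.
That conflicts with the unit clause (!a).
So f must be the other value — set f = true.
The clause (!b) is unit, so b = false.
The clause (!c) is unit, so c = false.
That conflicts with the unit clause (c).
Both values of f lead to a conflict.
So every satisfying assignment has e = False.

False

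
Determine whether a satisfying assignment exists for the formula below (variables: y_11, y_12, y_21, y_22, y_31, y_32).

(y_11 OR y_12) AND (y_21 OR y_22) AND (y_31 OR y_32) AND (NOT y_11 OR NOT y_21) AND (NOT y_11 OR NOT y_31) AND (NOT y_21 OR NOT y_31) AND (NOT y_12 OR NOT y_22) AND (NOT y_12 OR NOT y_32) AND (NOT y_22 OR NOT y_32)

Unsatisfiable

Branch on y_11: set y_11 = true.
From the singleton clause (NOT y_21), y_21 = false.
From the singleton clause (y_22), y_22 = true.
From the singleton clause (NOT y_31), y_31 = false.
From the singleton clause (y_32), y_32 = true.
Now (NOT y_32) is unsatisfied and unit — conflict.
So y_11 must be the other value — set y_11 = false.
From the singleton clause (y_12), y_12 = true.
From the singleton clause (NOT y_22), y_22 = false.
From the singleton clause (y_21), y_21 = true.
From the singleton clause (NOT y_31), y_31 = false.
From the singleton clause (y_32), y_32 = true.
Now (NOT y_32) is unsatisfied and unit — conflict.
Either choice for y_11 ends in contradiction.
No assignment satisfies every clause.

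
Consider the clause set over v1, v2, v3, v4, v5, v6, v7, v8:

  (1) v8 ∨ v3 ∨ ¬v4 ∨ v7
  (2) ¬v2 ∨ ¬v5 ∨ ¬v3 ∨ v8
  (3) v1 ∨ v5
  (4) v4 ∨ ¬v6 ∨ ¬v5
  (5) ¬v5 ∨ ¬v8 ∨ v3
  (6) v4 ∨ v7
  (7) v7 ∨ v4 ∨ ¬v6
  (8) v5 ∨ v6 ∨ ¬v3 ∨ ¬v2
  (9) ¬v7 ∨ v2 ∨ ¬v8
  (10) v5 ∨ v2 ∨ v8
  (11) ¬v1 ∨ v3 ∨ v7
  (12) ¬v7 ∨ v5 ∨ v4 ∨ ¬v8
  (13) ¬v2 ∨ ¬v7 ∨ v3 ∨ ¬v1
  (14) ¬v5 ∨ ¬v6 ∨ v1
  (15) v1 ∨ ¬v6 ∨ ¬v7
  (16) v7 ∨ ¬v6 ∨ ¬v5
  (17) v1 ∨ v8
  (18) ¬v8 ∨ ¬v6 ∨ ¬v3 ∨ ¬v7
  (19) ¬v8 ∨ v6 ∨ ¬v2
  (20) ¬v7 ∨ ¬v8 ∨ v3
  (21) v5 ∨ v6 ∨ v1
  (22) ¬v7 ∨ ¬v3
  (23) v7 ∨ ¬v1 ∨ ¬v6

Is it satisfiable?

Suppose v1 = True.
Suppose v4 = True.
Suppose v3 = False.
(v7) alone gives v7 = True.
(¬v2) alone gives v2 = False.
(¬v8) alone gives v8 = False.
(v5) alone gives v5 = True.
No clause remains; v6 is free.
A satisfying assignment: v1: True, v2: False, v3: False, v4: True, v5: True, v6: False, v7: True, v8: False.

Yes, satisfiable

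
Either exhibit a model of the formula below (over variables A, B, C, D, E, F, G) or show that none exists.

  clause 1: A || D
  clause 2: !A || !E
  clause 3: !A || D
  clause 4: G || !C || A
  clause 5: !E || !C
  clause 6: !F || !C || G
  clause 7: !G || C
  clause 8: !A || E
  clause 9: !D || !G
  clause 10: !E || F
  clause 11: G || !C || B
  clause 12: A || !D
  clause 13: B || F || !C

UNSATISFIABLE

Try A = true.
The clause (!E) is unit, so E = false.
Now (E) is unsatisfied and unit — conflict.
Undo A and try A = false.
The clause (D) is unit, so D = true.
Now (!D) is unsatisfied and unit — conflict.
Either choice for A ends in contradiction.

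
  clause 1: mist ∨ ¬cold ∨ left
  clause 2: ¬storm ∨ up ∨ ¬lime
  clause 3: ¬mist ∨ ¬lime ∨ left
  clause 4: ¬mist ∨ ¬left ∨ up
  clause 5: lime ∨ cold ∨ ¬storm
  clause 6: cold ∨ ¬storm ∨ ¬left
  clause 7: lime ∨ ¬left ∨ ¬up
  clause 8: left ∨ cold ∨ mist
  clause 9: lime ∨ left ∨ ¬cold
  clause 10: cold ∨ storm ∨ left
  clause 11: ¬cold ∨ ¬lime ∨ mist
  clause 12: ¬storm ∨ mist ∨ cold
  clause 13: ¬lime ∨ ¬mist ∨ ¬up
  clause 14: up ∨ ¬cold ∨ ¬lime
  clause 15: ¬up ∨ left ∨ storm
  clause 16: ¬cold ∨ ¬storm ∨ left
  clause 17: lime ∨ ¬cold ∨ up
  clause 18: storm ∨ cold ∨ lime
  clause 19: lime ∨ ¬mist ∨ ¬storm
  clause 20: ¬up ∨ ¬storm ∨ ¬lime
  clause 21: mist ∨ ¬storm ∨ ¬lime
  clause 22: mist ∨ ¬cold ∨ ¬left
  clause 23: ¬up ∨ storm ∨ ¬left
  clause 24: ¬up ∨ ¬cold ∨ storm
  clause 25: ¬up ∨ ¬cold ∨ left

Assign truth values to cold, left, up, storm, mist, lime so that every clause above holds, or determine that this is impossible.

Suppose mist = False.
Suppose cold = False.
From the singleton clause (left), left = True.
From the singleton clause (¬storm), storm = False.
From the singleton clause (lime), lime = True.
From the singleton clause (¬up), up = False.
This assignment satisfies each clause.

cold: False; left: True; up: False; storm: False; mist: False; lime: True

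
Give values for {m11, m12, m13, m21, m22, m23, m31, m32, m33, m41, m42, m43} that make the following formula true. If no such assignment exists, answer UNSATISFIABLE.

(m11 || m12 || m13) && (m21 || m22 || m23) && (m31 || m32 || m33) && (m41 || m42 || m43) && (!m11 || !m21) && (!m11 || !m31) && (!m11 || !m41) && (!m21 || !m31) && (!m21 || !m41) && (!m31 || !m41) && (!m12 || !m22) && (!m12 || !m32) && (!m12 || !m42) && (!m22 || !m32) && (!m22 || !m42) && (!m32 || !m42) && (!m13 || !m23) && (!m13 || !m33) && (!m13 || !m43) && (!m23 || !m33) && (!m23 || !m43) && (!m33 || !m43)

Try m11 = false.
Try m12 = true.
(!m22) alone gives m22 = false.
(!m32) alone gives m32 = false.
(!m42) alone gives m42 = false.
Try m21 = true.
(!m31) alone gives m31 = false.
(m33) alone gives m33 = true.
(!m41) alone gives m41 = false.
(m43) alone gives m43 = true.
But (!m43) is also a unit clause — contradiction.
Undo m21 and try m21 = false.
(m23) alone gives m23 = true.
(!m13) alone gives m13 = false.
(!m33) alone gives m33 = false.
(m31) alone gives m31 = true.
(!m41) alone gives m41 = false.
(m43) alone gives m43 = true.
But (!m43) is also a unit clause — contradiction.
Both values of m21 lead to a conflict.
Undo m12 and try m12 = false.
(m13) alone gives m13 = true.
(!m23) alone gives m23 = false.
(!m33) alone gives m33 = false.
(!m43) alone gives m43 = false.
Try m21 = true.
(!m31) alone gives m31 = false.
(m32) alone gives m32 = true.
(!m41) alone gives m41 = false.
(m42) alone gives m42 = true.
But (!m42) is also a unit clause — contradiction.
Undo m21 and try m21 = false.
(m22) alone gives m22 = true.
(!m32) alone gives m32 = false.
(m31) alone gives m31 = true.
(!m41) alone gives m41 = false.
(m42) alone gives m42 = true.
But (!m42) is also a unit clause — contradiction.
Both values of m21 lead to a conflict.
Both values of m12 lead to a conflict.
Undo m11 and try m11 = true.
(!m21) alone gives m21 = false.
(!m31) alone gives m31 = false.
(!m41) alone gives m41 = false.
Try m22 = true.
(!m12) alone gives m12 = false.
(!m32) alone gives m32 = false.
(m33) alone gives m33 = true.
(!m42) alone gives m42 = false.
(m43) alone gives m43 = true.
But (!m43) is also a unit clause — contradiction.
Undo m22 and try m22 = false.
(m23) alone gives m23 = true.
(!m13) alone gives m13 = false.
(!m33) alone gives m33 = false.
(m32) alone gives m32 = true.
(!m12) alone gives m12 = false.
(!m42) alone gives m42 = false.
(m43) alone gives m43 = true.
But (!m43) is also a unit clause — contradiction.
Both values of m22 lead to a conflict.
Both values of m11 lead to a conflict.

UNSATISFIABLE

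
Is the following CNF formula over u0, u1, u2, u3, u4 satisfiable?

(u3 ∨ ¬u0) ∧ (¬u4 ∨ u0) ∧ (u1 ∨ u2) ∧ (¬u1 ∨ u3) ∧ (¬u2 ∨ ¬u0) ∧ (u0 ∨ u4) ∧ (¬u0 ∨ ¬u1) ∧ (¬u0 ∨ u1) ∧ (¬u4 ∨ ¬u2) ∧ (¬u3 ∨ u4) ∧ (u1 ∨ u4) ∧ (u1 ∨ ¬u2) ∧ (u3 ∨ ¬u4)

Try u3 = True.
(u4) alone gives u4 = True.
(u0) alone gives u0 = True.
(¬u2) alone gives u2 = False.
(u1) alone gives u1 = True.
But (¬u1) is also a unit clause — contradiction.
So u3 must be the other value — set u3 = False.
(¬u0) alone gives u0 = False.
(¬u4) alone gives u4 = False.
But (u4) is also a unit clause — contradiction.
Both values of u3 lead to a conflict.
No assignment satisfies every clause.

No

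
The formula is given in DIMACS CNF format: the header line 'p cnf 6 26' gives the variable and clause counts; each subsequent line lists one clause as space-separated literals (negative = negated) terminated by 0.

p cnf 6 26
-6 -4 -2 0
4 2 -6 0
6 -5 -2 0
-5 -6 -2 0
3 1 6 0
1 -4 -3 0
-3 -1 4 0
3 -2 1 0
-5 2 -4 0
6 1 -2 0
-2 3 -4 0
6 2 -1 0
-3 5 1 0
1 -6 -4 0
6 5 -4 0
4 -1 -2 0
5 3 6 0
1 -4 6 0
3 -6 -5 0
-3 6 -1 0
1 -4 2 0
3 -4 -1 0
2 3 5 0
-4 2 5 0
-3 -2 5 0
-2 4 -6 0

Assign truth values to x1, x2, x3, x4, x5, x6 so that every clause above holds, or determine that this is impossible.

x1 ↦ False,  x2 ↦ False,  x3 ↦ True,  x4 ↦ False,  x5 ↦ True,  x6 ↦ False

Branch on x6: set x6 = False.
Branch on x5: set x5 = True.
(¬x2) alone gives x2 = False.
(¬x4) alone gives x4 = False.
(¬x1) alone gives x1 = False.
(x3) alone gives x3 = True.
This assignment satisfies each clause.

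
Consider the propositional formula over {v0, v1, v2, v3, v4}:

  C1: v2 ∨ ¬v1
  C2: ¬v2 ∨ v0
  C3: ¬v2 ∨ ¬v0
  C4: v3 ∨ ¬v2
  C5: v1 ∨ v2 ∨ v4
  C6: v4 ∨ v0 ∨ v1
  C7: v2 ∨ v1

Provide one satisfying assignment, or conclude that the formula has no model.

UNSATISFIABLE

Branch on v2: set v2 = True.
The clause (v0) is unit, so v0 = True.
Now (¬v0) is unsatisfied and unit — conflict.
Backtrack on v2: now try v2 = False.
The clause (¬v1) is unit, so v1 = False.
Now (v1) is unsatisfied and unit — conflict.
Neither v2 = True nor v2 = False works.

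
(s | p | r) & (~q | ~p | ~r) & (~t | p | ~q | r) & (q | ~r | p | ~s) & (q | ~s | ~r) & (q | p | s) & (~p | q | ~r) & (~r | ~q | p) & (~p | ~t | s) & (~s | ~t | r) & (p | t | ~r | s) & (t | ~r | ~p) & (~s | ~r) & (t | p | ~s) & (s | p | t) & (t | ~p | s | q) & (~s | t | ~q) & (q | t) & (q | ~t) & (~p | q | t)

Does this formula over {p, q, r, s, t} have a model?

Suppose s = 0.
Suppose p = 1.
From the singleton clause (~t), t = 0.
From the singleton clause (~r), r = 0.
From the singleton clause (q), q = 1.
This assignment satisfies each clause.
A satisfying assignment: p: 1; q: 1; r: 0; s: 0; t: 0.

Yes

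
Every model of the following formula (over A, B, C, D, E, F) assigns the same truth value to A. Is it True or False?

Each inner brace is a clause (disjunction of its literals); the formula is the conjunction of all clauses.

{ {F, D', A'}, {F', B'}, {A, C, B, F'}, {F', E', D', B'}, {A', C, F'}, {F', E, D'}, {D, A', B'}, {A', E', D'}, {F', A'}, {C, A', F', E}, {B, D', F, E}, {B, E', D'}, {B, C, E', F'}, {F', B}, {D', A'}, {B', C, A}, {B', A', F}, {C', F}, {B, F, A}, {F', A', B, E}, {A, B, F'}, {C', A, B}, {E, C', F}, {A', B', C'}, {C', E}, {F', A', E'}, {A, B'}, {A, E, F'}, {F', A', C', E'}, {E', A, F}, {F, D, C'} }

True

Suppose A = 0.
Unit clause (B') forces B = 0.
Unit clause (F') forces F = 0.
That conflicts with the unit clause (F).
So every satisfying assignment has A = True.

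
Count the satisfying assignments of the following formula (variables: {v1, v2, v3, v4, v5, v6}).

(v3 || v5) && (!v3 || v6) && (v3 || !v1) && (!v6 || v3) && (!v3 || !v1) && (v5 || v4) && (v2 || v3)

8

There are 2^6 = 64 truth assignments over (v1, v2, v3, v4, v5, v6).
Split on v5. With v5 = true, the clauses containing v5 are satisfied and !v5 drops from the rest; 6 of the 2^5 = 32 assignments to the other variables satisfy what remains.
With v5 = false, by the same count on the reduced clause set, 2 assignments work.
(One model: v1=F, v2=F, v3=T, v4=F, v5=T, v6=T.)
Total: 6 + 2 = 8.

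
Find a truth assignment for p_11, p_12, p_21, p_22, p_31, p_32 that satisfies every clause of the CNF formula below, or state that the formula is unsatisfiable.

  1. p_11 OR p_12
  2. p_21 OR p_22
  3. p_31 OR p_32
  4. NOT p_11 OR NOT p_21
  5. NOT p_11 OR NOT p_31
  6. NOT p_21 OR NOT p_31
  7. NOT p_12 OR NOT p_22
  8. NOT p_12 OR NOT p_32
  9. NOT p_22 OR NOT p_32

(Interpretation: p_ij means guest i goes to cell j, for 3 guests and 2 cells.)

UNSATISFIABLE

Branch on p_11: set p_11 = true.
(NOT p_21) alone gives p_21 = false.
(p_22) alone gives p_22 = true.
(NOT p_31) alone gives p_31 = false.
(p_32) alone gives p_32 = true.
But (NOT p_32) is also a unit clause — contradiction.
So p_11 must be the other value — set p_11 = false.
(p_12) alone gives p_12 = true.
(NOT p_22) alone gives p_22 = false.
(p_21) alone gives p_21 = true.
(NOT p_31) alone gives p_31 = false.
(p_32) alone gives p_32 = true.
But (NOT p_32) is also a unit clause — contradiction.
Both values of p_11 lead to a conflict.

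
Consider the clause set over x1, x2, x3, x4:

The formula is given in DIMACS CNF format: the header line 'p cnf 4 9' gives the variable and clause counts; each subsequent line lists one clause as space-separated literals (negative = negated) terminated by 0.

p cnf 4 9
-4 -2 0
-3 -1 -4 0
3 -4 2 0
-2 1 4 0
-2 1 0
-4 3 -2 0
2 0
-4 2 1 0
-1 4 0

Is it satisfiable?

No, unsatisfiable

The clause (x2) is unit, so x2 = True.
The clause (¬x4) is unit, so x4 = False.
The clause (x1) is unit, so x1 = True.
That conflicts with the unit clause (¬x1).
No assignment satisfies every clause.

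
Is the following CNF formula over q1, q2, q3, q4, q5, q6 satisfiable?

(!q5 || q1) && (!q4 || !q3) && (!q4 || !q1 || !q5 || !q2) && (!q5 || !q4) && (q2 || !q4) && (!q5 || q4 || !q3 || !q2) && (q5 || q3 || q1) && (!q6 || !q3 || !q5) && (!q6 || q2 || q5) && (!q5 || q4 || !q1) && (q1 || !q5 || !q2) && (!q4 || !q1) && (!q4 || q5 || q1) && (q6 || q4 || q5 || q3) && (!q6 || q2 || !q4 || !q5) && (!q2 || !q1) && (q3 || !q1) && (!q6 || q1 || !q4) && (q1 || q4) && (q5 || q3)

Try q5 = false.
Unit clause (q3) forces q3 = true.
Unit clause (!q4) forces q4 = false.
Unit clause (q1) forces q1 = true.
Unit clause (!q2) forces q2 = false.
Unit clause (!q6) forces q6 = false.
This assignment satisfies each clause.
A satisfying assignment: q1: true,  q2: false,  q3: true,  q4: false,  q5: false,  q6: false.

Satisfiable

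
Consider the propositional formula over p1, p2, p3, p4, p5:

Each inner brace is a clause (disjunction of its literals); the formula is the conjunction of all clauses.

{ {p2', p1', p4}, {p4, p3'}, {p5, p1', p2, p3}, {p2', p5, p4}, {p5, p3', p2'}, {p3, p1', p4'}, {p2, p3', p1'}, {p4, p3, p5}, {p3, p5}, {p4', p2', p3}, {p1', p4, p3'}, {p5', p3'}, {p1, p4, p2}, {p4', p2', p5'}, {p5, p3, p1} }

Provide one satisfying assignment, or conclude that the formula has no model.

Case p4 = 0:
From the singleton clause (p3'), p3 = 0.
From the singleton clause (p5), p5 = 1.
Case p2 = 0:
From the singleton clause (p1), p1 = 1.
This assignment satisfies each clause.

p1 ↦ 1, p2 ↦ 0, p3 ↦ 0, p4 ↦ 0, p5 ↦ 1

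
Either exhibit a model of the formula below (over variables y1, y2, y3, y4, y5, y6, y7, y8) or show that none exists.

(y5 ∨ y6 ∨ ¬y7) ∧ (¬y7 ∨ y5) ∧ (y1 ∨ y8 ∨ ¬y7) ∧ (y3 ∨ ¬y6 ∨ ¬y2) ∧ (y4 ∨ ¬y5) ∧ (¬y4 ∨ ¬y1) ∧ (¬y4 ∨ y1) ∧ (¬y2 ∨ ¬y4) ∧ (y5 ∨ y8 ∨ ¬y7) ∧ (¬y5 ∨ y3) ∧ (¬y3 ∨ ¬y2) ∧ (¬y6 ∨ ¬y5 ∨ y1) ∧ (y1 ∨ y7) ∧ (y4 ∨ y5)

Case y7 = False:
(y1) alone gives y1 = True.
(¬y4) alone gives y4 = False.
(¬y5) alone gives y5 = False.
That conflicts with the unit clause (y5).
That branch fails; take y7 = True instead.
(y5) alone gives y5 = True.
(y4) alone gives y4 = True.
(¬y1) alone gives y1 = False.
That conflicts with the unit clause (y1).
Neither y7 = True nor y7 = False works.

UNSATISFIABLE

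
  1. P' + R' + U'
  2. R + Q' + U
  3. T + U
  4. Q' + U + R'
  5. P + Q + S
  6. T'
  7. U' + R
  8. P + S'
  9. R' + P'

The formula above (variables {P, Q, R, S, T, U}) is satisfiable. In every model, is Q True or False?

Suppose Q = 0.
From the singleton clause (T'), T = 0.
From the singleton clause (U), U = 1.
From the singleton clause (R), R = 1.
From the singleton clause (P'), P = 0.
From the singleton clause (S), S = 1.
But (S') is also a unit clause — contradiction.
So every satisfying assignment has Q = True.

True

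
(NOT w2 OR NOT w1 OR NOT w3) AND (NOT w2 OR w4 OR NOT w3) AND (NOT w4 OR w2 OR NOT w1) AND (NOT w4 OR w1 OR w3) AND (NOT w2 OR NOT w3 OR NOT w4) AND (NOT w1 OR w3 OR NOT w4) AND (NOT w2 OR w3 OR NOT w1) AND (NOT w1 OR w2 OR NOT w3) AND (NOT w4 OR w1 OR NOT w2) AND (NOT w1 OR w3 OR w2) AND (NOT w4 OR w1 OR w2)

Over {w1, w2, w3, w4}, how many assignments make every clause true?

3

There are 2^4 = 16 truth assignments over (w1, w2, w3, w4).
Check each against the 11 clauses (columns in the order w1, w2, w3, w4):
  F F F F  ✓ satisfies all
  F F F T  ✗ fails (NOT w4 OR w1 OR w3)
  F F T F  ✓ satisfies all
  F F T T  ✗ fails (NOT w4 OR w1 OR w2)
  F T F F  ✓ satisfies all
  F T F T  ✗ fails (NOT w4 OR w1 OR w3)
  F T T F  ✗ fails (NOT w2 OR w4 OR NOT w3)
  F T T T  ✗ fails (NOT w2 OR NOT w3 OR NOT w4)
  T F F F  ✗ fails (NOT w1 OR w3 OR w2)
  T F F T  ✗ fails (NOT w4 OR w2 OR NOT w1)
  T F T F  ✗ fails (NOT w1 OR w2 OR NOT w3)
  T F T T  ✗ fails (NOT w4 OR w2 OR NOT w1)
  T T F F  ✗ fails (NOT w2 OR w3 OR NOT w1)
  T T F T  ✗ fails (NOT w1 OR w3 OR NOT w4)
  T T T F  ✗ fails (NOT w2 OR NOT w1 OR NOT w3)
  T T T T  ✗ fails (NOT w2 OR NOT w1 OR NOT w3)
3 of the 16 rows are models.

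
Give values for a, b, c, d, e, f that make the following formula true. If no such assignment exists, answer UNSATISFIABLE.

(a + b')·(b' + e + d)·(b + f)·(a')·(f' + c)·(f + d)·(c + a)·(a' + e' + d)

Unit clause (a') forces a = 0.
Unit clause (b') forces b = 0.
Unit clause (f) forces f = 1.
Unit clause (c) forces c = 1.
Every clause is now satisfied; d, e are unconstrained.

a=0, b=0, c=1, d=1, e=0, f=1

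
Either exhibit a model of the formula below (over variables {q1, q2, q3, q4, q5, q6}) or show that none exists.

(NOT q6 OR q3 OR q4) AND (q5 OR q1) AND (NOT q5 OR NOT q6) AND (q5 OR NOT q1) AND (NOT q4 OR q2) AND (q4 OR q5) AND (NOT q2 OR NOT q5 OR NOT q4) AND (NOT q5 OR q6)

Try q5 = true.
(NOT q6) alone gives q6 = false.
But (q6) is also a unit clause — contradiction.
So q5 must be the other value — set q5 = false.
(q1) alone gives q1 = true.
But (NOT q1) is also a unit clause — contradiction.
Neither q5 = true nor q5 = false works.

UNSATISFIABLE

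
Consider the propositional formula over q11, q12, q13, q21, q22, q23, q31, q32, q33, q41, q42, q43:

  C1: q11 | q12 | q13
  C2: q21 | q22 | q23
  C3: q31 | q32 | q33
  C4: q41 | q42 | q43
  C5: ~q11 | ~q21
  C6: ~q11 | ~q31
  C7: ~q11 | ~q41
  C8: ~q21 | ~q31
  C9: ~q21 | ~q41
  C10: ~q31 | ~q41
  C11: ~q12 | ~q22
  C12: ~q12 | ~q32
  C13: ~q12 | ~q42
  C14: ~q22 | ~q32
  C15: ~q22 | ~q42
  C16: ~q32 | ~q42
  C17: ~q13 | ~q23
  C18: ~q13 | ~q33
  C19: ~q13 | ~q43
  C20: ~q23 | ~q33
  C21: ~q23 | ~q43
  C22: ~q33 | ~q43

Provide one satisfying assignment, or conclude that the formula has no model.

Try q11 = 0.
Try q12 = 1.
(~q22) alone gives q22 = 0.
(~q32) alone gives q32 = 0.
(~q42) alone gives q42 = 0.
Try q21 = 1.
(~q31) alone gives q31 = 0.
(q33) alone gives q33 = 1.
(~q41) alone gives q41 = 0.
(q43) alone gives q43 = 1.
That conflicts with the unit clause (~q43).
Backtrack on q21: now try q21 = 0.
(q23) alone gives q23 = 1.
(~q13) alone gives q13 = 0.
(~q33) alone gives q33 = 0.
(q31) alone gives q31 = 1.
(~q41) alone gives q41 = 0.
(q43) alone gives q43 = 1.
That conflicts with the unit clause (~q43).
Both values of q21 lead to a conflict.
Backtrack on q12: now try q12 = 0.
(q13) alone gives q13 = 1.
(~q23) alone gives q23 = 0.
(~q33) alone gives q33 = 0.
(~q43) alone gives q43 = 0.
Try q21 = 1.
(~q31) alone gives q31 = 0.
(q32) alone gives q32 = 1.
(~q41) alone gives q41 = 0.
(q42) alone gives q42 = 1.
That conflicts with the unit clause (~q42).
Backtrack on q21: now try q21 = 0.
(q22) alone gives q22 = 1.
(~q32) alone gives q32 = 0.
(q31) alone gives q31 = 1.
(~q41) alone gives q41 = 0.
(q42) alone gives q42 = 1.
That conflicts with the unit clause (~q42).
Both values of q21 lead to a conflict.
Both values of q12 lead to a conflict.
Backtrack on q11: now try q11 = 1.
(~q21) alone gives q21 = 0.
(~q31) alone gives q31 = 0.
(~q41) alone gives q41 = 0.
Try q22 = 1.
(~q12) alone gives q12 = 0.
(~q32) alone gives q32 = 0.
(q33) alone gives q33 = 1.
(~q42) alone gives q42 = 0.
(q43) alone gives q43 = 1.
That conflicts with the unit clause (~q43).
Backtrack on q22: now try q22 = 0.
(q23) alone gives q23 = 1.
(~q13) alone gives q13 = 0.
(~q33) alone gives q33 = 0.
(q32) alone gives q32 = 1.
(~q12) alone gives q12 = 0.
(~q42) alone gives q42 = 0.
(q43) alone gives q43 = 1.
That conflicts with the unit clause (~q43).
Both values of q22 lead to a conflict.
Both values of q11 lead to a conflict.

UNSATISFIABLE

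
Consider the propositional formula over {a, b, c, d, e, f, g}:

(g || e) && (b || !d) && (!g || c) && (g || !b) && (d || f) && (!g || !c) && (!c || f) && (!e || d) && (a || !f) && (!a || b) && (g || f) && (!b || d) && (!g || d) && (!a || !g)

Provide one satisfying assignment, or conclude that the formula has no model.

Case g = true:
From the singleton clause (c), c = true.
Now (!c) is unsatisfied and unit — conflict.
Undo g and try g = false.
From the singleton clause (e), e = true.
From the singleton clause (!b), b = false.
From the singleton clause (!d), d = false.
Now (d) is unsatisfied and unit — conflict.
Neither g = true nor g = false works.

UNSATISFIABLE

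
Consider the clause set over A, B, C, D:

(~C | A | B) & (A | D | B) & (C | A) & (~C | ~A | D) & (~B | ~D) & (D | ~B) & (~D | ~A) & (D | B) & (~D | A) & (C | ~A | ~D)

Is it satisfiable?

Try C = 1.
Try A = 1.
From the singleton clause (D), D = 1.
That conflicts with the unit clause (~D).
Undo A and try A = 0.
From the singleton clause (B), B = 1.
From the singleton clause (~D), D = 0.
That conflicts with the unit clause (D).
Neither A = 1 nor A = 0 works.
Undo C and try C = 0.
From the singleton clause (A), A = 1.
From the singleton clause (~D), D = 0.
From the singleton clause (~B), B = 0.
That conflicts with the unit clause (B).
Neither C = 1 nor C = 0 works.
No assignment satisfies every clause.

No, unsatisfiable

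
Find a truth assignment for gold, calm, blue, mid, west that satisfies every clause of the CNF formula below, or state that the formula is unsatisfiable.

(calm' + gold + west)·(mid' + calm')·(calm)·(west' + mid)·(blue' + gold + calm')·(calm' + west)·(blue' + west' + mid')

From the singleton clause (calm), calm = 1.
From the singleton clause (mid'), mid = 0.
From the singleton clause (west'), west = 0.
But (west) is also a unit clause — contradiction.

UNSATISFIABLE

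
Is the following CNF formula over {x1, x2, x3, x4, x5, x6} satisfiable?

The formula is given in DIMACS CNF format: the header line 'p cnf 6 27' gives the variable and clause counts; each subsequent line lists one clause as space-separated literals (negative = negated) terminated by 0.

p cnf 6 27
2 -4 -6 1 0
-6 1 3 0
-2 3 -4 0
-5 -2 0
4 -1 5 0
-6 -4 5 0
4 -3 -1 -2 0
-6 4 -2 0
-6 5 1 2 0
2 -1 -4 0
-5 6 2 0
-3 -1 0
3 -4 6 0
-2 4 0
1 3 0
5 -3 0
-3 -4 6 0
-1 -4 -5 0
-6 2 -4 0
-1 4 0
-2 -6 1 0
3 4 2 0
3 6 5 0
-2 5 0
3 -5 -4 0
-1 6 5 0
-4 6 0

Branch on x5: set x5 = True.
From the singleton clause (¬x2), x2 = False.
From the singleton clause (x6), x6 = True.
From the singleton clause (¬x4), x4 = False.
From the singleton clause (¬x1), x1 = False.
From the singleton clause (x3), x3 = True.
Every clause now holds.
A satisfying assignment: x1: False, x2: False, x3: True, x4: False, x5: True, x6: True.

Yes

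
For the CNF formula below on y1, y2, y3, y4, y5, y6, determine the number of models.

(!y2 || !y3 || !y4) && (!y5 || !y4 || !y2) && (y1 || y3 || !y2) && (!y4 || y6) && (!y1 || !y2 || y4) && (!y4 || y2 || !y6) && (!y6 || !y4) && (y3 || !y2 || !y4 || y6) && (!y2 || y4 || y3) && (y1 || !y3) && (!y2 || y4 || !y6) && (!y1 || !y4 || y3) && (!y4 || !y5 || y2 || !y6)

12

There are 2^6 = 64 truth assignments over (y1, y2, y3, y4, y5, y6).
Split on y2. With y2 = true, the clauses containing y2 are satisfied and !y2 drops from the rest; 0 of the 2^5 = 32 assignments to the other variables satisfy what remains.
With y2 = false, by the same count on the reduced clause set, 12 assignments work.
(One model: y1=F, y2=F, y3=F, y4=F, y5=F, y6=F.)
Total: 0 + 12 = 12.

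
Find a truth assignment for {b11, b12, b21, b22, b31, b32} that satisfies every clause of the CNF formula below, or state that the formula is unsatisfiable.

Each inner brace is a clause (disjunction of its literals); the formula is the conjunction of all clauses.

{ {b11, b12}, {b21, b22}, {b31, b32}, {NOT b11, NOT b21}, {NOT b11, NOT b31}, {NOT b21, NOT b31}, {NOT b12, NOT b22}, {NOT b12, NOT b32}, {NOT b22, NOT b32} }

Suppose b11 = true.
The clause (NOT b21) is unit, so b21 = false.
The clause (b22) is unit, so b22 = true.
The clause (NOT b31) is unit, so b31 = false.
The clause (b32) is unit, so b32 = true.
But (NOT b32) is also a unit clause — contradiction.
So b11 must be the other value — set b11 = false.
The clause (b12) is unit, so b12 = true.
The clause (NOT b22) is unit, so b22 = false.
The clause (b21) is unit, so b21 = true.
The clause (NOT b31) is unit, so b31 = false.
The clause (b32) is unit, so b32 = true.
But (NOT b32) is also a unit clause — contradiction.
Neither b11 = true nor b11 = false works.

UNSATISFIABLE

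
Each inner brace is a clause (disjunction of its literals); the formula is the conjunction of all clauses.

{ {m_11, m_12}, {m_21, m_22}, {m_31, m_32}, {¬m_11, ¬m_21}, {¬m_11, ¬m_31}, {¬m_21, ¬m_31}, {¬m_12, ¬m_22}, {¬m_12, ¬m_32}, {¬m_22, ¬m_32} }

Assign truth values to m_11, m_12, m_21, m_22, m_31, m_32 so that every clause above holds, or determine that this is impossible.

Case m_11 = True:
(¬m_21) alone gives m_21 = False.
(m_22) alone gives m_22 = True.
(¬m_31) alone gives m_31 = False.
(m_32) alone gives m_32 = True.
Now (¬m_32) is unsatisfied and unit — conflict.
So m_11 must be the other value — set m_11 = False.
(m_12) alone gives m_12 = True.
(¬m_22) alone gives m_22 = False.
(m_21) alone gives m_21 = True.
(¬m_31) alone gives m_31 = False.
(m_32) alone gives m_32 = True.
Now (¬m_32) is unsatisfied and unit — conflict.
Neither m_11 = True nor m_11 = False works.

UNSATISFIABLE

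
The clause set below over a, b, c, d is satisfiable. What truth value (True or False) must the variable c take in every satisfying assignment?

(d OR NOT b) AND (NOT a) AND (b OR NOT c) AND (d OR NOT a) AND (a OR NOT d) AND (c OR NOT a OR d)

False

Suppose c = true.
(NOT a) alone gives a = false.
(b) alone gives b = true.
(d) alone gives d = true.
Now (NOT d) is unsatisfied and unit — conflict.
So every satisfying assignment has c = False.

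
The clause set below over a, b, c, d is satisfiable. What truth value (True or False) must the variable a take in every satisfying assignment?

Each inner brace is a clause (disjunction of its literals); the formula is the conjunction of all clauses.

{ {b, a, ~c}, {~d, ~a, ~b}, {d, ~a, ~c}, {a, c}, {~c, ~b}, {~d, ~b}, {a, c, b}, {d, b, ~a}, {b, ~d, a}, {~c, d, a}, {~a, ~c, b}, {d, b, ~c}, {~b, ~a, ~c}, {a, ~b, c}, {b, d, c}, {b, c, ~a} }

Suppose a = 0.
From the singleton clause (c), c = 1.
From the singleton clause (b), b = 1.
But (~b) is also a unit clause — contradiction.
So every satisfying assignment has a = True.

True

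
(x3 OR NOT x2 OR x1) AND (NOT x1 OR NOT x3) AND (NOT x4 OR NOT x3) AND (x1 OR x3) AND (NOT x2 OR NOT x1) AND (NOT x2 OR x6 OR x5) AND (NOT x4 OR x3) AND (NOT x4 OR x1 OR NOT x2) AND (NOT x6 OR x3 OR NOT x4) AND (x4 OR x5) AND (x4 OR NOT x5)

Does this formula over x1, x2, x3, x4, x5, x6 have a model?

Try x1 = false.
(x3) alone gives x3 = true.
(NOT x4) alone gives x4 = false.
(x5) alone gives x5 = true.
But (NOT x5) is also a unit clause — contradiction.
That branch fails; take x1 = true instead.
(NOT x3) alone gives x3 = false.
(NOT x2) alone gives x2 = false.
(NOT x4) alone gives x4 = false.
(x5) alone gives x5 = true.
But (NOT x5) is also a unit clause — contradiction.
Either choice for x1 ends in contradiction.
No assignment satisfies every clause.

No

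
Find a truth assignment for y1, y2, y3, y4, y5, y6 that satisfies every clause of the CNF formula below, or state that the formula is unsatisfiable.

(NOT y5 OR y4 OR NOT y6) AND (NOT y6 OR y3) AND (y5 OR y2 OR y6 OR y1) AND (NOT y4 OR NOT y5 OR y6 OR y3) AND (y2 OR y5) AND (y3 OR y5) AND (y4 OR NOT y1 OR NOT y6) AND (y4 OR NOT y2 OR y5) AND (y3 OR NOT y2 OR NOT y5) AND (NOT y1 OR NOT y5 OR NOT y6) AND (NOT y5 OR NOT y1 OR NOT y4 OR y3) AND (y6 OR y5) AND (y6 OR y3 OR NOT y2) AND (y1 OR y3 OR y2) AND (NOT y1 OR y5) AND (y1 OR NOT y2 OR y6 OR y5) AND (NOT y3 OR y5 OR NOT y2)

y1: true,  y2: true,  y3: true,  y4: true,  y5: true,  y6: false

Try y6 = false.
From the singleton clause (y5), y5 = true.
Try y4 = true.
From the singleton clause (y3), y3 = true.
All clauses hold; y1, y2 can take either value.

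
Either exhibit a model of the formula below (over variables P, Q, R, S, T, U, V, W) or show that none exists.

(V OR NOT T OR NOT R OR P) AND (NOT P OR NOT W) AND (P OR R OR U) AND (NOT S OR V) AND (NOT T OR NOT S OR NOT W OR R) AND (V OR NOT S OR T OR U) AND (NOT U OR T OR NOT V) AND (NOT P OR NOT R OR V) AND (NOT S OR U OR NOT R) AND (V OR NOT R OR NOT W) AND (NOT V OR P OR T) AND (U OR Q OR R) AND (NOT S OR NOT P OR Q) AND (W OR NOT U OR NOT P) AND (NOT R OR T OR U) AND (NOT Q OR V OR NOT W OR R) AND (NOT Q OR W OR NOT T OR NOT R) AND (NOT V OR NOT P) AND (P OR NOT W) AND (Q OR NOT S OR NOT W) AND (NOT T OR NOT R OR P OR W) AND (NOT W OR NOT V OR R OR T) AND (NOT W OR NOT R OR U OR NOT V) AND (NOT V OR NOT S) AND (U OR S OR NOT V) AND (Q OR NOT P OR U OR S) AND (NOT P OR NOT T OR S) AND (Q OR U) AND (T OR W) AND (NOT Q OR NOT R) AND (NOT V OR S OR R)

P=false; Q=false; R=false; S=false; T=true; U=true; V=false; W=false

Try P = false.
Unit clause (NOT W) forces W = false.
Unit clause (T) forces T = true.
Unit clause (NOT R) forces R = false.
Unit clause (U) forces U = true.
Try S = false.
Unit clause (NOT V) forces V = false.
All clauses hold; Q can take either value.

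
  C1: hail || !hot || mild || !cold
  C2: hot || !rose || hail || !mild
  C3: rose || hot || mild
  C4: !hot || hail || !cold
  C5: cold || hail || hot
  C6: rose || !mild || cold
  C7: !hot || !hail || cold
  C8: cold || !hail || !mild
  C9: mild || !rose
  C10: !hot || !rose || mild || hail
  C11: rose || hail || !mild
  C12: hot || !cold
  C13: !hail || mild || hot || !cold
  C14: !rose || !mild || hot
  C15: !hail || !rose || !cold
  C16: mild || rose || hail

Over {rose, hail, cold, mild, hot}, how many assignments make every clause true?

3

There are 2^5 = 32 truth assignments over (rose, hail, cold, mild, hot).
Split on rose. With rose = true, the clauses containing rose are satisfied and !rose drops from the rest; 1 of the 2^4 = 16 assignments to the other variables satisfy what remains.
With rose = false, by the same count on the reduced clause set, 2 assignments work.
(One model: rose=F, hail=T, cold=T, mild=F, hot=T.)
Total: 1 + 2 = 3.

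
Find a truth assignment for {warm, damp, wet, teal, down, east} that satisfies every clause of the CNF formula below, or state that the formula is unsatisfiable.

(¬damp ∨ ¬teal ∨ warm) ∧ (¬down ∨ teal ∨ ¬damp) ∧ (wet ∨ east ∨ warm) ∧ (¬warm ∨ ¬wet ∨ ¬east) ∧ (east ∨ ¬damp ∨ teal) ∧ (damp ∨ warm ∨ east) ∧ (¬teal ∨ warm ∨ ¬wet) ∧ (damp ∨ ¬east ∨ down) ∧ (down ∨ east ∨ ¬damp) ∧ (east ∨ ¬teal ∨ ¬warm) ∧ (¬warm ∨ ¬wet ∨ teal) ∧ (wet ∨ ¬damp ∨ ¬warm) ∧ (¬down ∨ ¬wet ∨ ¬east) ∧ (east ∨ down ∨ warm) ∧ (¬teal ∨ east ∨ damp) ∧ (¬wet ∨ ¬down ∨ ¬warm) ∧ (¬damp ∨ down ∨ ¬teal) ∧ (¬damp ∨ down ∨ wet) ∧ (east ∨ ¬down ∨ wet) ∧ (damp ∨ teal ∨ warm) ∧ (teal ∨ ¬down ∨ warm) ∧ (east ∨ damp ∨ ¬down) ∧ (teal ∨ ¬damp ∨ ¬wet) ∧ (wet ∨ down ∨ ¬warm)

Try damp = False.
Try warm = False.
(east) alone gives east = True.
(down) alone gives down = True.
(¬wet) alone gives wet = False.
(teal) alone gives teal = True.
Every clause now holds.

warm=False,  damp=False,  wet=False,  teal=True,  down=True,  east=True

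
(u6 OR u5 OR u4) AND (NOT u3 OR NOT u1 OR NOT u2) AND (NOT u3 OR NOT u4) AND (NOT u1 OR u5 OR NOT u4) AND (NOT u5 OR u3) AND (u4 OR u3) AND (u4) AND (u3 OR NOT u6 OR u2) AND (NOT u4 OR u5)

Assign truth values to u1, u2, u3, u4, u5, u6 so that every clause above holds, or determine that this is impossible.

UNSATISFIABLE

From the singleton clause (u4), u4 = true.
From the singleton clause (NOT u3), u3 = false.
From the singleton clause (NOT u5), u5 = false.
Now (u5) is unsatisfied and unit — conflict.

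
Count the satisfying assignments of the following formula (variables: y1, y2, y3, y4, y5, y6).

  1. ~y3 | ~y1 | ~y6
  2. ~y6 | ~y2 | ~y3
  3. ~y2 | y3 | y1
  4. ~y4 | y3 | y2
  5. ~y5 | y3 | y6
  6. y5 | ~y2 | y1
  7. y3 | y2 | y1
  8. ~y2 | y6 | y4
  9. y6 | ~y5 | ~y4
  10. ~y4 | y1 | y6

18

There are 2^6 = 64 truth assignments over (y1, y2, y3, y4, y5, y6).
Split on y2. With y2 = 1, the clauses containing y2 are satisfied and ~y2 drops from the rest; 6 of the 2^5 = 32 assignments to the other variables satisfy what remains.
With y2 = 0, by the same count on the reduced clause set, 12 assignments work.
(One model: y1=F, y2=F, y3=T, y4=F, y5=F, y6=F.)
Total: 6 + 12 = 18.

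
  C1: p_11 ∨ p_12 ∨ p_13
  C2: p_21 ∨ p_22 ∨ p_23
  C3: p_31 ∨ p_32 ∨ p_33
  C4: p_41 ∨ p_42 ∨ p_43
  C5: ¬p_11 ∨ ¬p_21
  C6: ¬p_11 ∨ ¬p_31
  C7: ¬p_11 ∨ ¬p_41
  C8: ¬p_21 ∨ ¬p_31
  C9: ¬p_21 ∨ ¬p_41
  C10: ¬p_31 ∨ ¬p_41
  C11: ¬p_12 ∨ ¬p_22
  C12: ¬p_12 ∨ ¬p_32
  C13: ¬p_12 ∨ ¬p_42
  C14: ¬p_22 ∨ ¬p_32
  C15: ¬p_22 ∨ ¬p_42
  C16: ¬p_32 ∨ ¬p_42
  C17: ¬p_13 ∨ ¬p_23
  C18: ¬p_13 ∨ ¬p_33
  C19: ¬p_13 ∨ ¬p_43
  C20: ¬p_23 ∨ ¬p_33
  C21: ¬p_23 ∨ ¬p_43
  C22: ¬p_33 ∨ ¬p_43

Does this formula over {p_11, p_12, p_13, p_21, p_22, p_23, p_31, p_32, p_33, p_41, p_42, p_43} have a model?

Unsatisfiable

Case p_11 = False:
Case p_12 = True:
Unit clause (¬p_22) forces p_22 = False.
Unit clause (¬p_32) forces p_32 = False.
Unit clause (¬p_42) forces p_42 = False.
Case p_21 = True:
Unit clause (¬p_31) forces p_31 = False.
Unit clause (p_33) forces p_33 = True.
Unit clause (¬p_41) forces p_41 = False.
Unit clause (p_43) forces p_43 = True.
Now (¬p_43) is unsatisfied and unit — conflict.
So p_21 must be the other value — set p_21 = False.
Unit clause (p_23) forces p_23 = True.
Unit clause (¬p_13) forces p_13 = False.
Unit clause (¬p_33) forces p_33 = False.
Unit clause (p_31) forces p_31 = True.
Unit clause (¬p_41) forces p_41 = False.
Unit clause (p_43) forces p_43 = True.
Now (¬p_43) is unsatisfied and unit — conflict.
Neither p_21 = True nor p_21 = False works.
So p_12 must be the other value — set p_12 = False.
Unit clause (p_13) forces p_13 = True.
Unit clause (¬p_23) forces p_23 = False.
Unit clause (¬p_33) forces p_33 = False.
Unit clause (¬p_43) forces p_43 = False.
Case p_21 = True:
Unit clause (¬p_31) forces p_31 = False.
Unit clause (p_32) forces p_32 = True.
Unit clause (¬p_41) forces p_41 = False.
Unit clause (p_42) forces p_42 = True.
Now (¬p_42) is unsatisfied and unit — conflict.
So p_21 must be the other value — set p_21 = False.
Unit clause (p_22) forces p_22 = True.
Unit clause (¬p_32) forces p_32 = False.
Unit clause (p_31) forces p_31 = True.
Unit clause (¬p_41) forces p_41 = False.
Unit clause (p_42) forces p_42 = True.
Now (¬p_42) is unsatisfied and unit — conflict.
Neither p_21 = True nor p_21 = False works.
Neither p_12 = True nor p_12 = False works.
So p_11 must be the other value — set p_11 = True.
Unit clause (¬p_21) forces p_21 = False.
Unit clause (¬p_31) forces p_31 = False.
Unit clause (¬p_41) forces p_41 = False.
Case p_22 = True:
Unit clause (¬p_12) forces p_12 = False.
Unit clause (¬p_32) forces p_32 = False.
Unit clause (p_33) forces p_33 = True.
Unit clause (¬p_42) forces p_42 = False.
Unit clause (p_43) forces p_43 = True.
Now (¬p_43) is unsatisfied and unit — conflict.
So p_22 must be the other value — set p_22 = False.
Unit clause (p_23) forces p_23 = True.
Unit clause (¬p_13) forces p_13 = False.
Unit clause (¬p_33) forces p_33 = False.
Unit clause (p_32) forces p_32 = True.
Unit clause (¬p_12) forces p_12 = False.
Unit clause (¬p_42) forces p_42 = False.
Unit clause (p_43) forces p_43 = True.
Now (¬p_43) is unsatisfied and unit — conflict.
Neither p_22 = True nor p_22 = False works.
Neither p_11 = True nor p_11 = False works.
No assignment satisfies every clause.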